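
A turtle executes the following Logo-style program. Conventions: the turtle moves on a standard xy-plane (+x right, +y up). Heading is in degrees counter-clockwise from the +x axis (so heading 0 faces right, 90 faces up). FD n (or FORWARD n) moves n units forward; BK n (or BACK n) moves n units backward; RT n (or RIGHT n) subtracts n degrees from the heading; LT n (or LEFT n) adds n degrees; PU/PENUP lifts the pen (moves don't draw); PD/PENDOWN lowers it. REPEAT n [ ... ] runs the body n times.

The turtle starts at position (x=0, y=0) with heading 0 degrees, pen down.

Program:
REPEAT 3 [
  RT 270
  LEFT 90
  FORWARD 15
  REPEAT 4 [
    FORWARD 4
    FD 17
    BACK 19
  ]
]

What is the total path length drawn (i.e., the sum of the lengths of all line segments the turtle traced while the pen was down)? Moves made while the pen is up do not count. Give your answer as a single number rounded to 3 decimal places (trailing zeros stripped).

Executing turtle program step by step:
Start: pos=(0,0), heading=0, pen down
REPEAT 3 [
  -- iteration 1/3 --
  RT 270: heading 0 -> 90
  LT 90: heading 90 -> 180
  FD 15: (0,0) -> (-15,0) [heading=180, draw]
  REPEAT 4 [
    -- iteration 1/4 --
    FD 4: (-15,0) -> (-19,0) [heading=180, draw]
    FD 17: (-19,0) -> (-36,0) [heading=180, draw]
    BK 19: (-36,0) -> (-17,0) [heading=180, draw]
    -- iteration 2/4 --
    FD 4: (-17,0) -> (-21,0) [heading=180, draw]
    FD 17: (-21,0) -> (-38,0) [heading=180, draw]
    BK 19: (-38,0) -> (-19,0) [heading=180, draw]
    -- iteration 3/4 --
    FD 4: (-19,0) -> (-23,0) [heading=180, draw]
    FD 17: (-23,0) -> (-40,0) [heading=180, draw]
    BK 19: (-40,0) -> (-21,0) [heading=180, draw]
    -- iteration 4/4 --
    FD 4: (-21,0) -> (-25,0) [heading=180, draw]
    FD 17: (-25,0) -> (-42,0) [heading=180, draw]
    BK 19: (-42,0) -> (-23,0) [heading=180, draw]
  ]
  -- iteration 2/3 --
  RT 270: heading 180 -> 270
  LT 90: heading 270 -> 0
  FD 15: (-23,0) -> (-8,0) [heading=0, draw]
  REPEAT 4 [
    -- iteration 1/4 --
    FD 4: (-8,0) -> (-4,0) [heading=0, draw]
    FD 17: (-4,0) -> (13,0) [heading=0, draw]
    BK 19: (13,0) -> (-6,0) [heading=0, draw]
    -- iteration 2/4 --
    FD 4: (-6,0) -> (-2,0) [heading=0, draw]
    FD 17: (-2,0) -> (15,0) [heading=0, draw]
    BK 19: (15,0) -> (-4,0) [heading=0, draw]
    -- iteration 3/4 --
    FD 4: (-4,0) -> (0,0) [heading=0, draw]
    FD 17: (0,0) -> (17,0) [heading=0, draw]
    BK 19: (17,0) -> (-2,0) [heading=0, draw]
    -- iteration 4/4 --
    FD 4: (-2,0) -> (2,0) [heading=0, draw]
    FD 17: (2,0) -> (19,0) [heading=0, draw]
    BK 19: (19,0) -> (0,0) [heading=0, draw]
  ]
  -- iteration 3/3 --
  RT 270: heading 0 -> 90
  LT 90: heading 90 -> 180
  FD 15: (0,0) -> (-15,0) [heading=180, draw]
  REPEAT 4 [
    -- iteration 1/4 --
    FD 4: (-15,0) -> (-19,0) [heading=180, draw]
    FD 17: (-19,0) -> (-36,0) [heading=180, draw]
    BK 19: (-36,0) -> (-17,0) [heading=180, draw]
    -- iteration 2/4 --
    FD 4: (-17,0) -> (-21,0) [heading=180, draw]
    FD 17: (-21,0) -> (-38,0) [heading=180, draw]
    BK 19: (-38,0) -> (-19,0) [heading=180, draw]
    -- iteration 3/4 --
    FD 4: (-19,0) -> (-23,0) [heading=180, draw]
    FD 17: (-23,0) -> (-40,0) [heading=180, draw]
    BK 19: (-40,0) -> (-21,0) [heading=180, draw]
    -- iteration 4/4 --
    FD 4: (-21,0) -> (-25,0) [heading=180, draw]
    FD 17: (-25,0) -> (-42,0) [heading=180, draw]
    BK 19: (-42,0) -> (-23,0) [heading=180, draw]
  ]
]
Final: pos=(-23,0), heading=180, 39 segment(s) drawn

Segment lengths:
  seg 1: (0,0) -> (-15,0), length = 15
  seg 2: (-15,0) -> (-19,0), length = 4
  seg 3: (-19,0) -> (-36,0), length = 17
  seg 4: (-36,0) -> (-17,0), length = 19
  seg 5: (-17,0) -> (-21,0), length = 4
  seg 6: (-21,0) -> (-38,0), length = 17
  seg 7: (-38,0) -> (-19,0), length = 19
  seg 8: (-19,0) -> (-23,0), length = 4
  seg 9: (-23,0) -> (-40,0), length = 17
  seg 10: (-40,0) -> (-21,0), length = 19
  seg 11: (-21,0) -> (-25,0), length = 4
  seg 12: (-25,0) -> (-42,0), length = 17
  seg 13: (-42,0) -> (-23,0), length = 19
  seg 14: (-23,0) -> (-8,0), length = 15
  seg 15: (-8,0) -> (-4,0), length = 4
  seg 16: (-4,0) -> (13,0), length = 17
  seg 17: (13,0) -> (-6,0), length = 19
  seg 18: (-6,0) -> (-2,0), length = 4
  seg 19: (-2,0) -> (15,0), length = 17
  seg 20: (15,0) -> (-4,0), length = 19
  seg 21: (-4,0) -> (0,0), length = 4
  seg 22: (0,0) -> (17,0), length = 17
  seg 23: (17,0) -> (-2,0), length = 19
  seg 24: (-2,0) -> (2,0), length = 4
  seg 25: (2,0) -> (19,0), length = 17
  seg 26: (19,0) -> (0,0), length = 19
  seg 27: (0,0) -> (-15,0), length = 15
  seg 28: (-15,0) -> (-19,0), length = 4
  seg 29: (-19,0) -> (-36,0), length = 17
  seg 30: (-36,0) -> (-17,0), length = 19
  seg 31: (-17,0) -> (-21,0), length = 4
  seg 32: (-21,0) -> (-38,0), length = 17
  seg 33: (-38,0) -> (-19,0), length = 19
  seg 34: (-19,0) -> (-23,0), length = 4
  seg 35: (-23,0) -> (-40,0), length = 17
  seg 36: (-40,0) -> (-21,0), length = 19
  seg 37: (-21,0) -> (-25,0), length = 4
  seg 38: (-25,0) -> (-42,0), length = 17
  seg 39: (-42,0) -> (-23,0), length = 19
Total = 525

Answer: 525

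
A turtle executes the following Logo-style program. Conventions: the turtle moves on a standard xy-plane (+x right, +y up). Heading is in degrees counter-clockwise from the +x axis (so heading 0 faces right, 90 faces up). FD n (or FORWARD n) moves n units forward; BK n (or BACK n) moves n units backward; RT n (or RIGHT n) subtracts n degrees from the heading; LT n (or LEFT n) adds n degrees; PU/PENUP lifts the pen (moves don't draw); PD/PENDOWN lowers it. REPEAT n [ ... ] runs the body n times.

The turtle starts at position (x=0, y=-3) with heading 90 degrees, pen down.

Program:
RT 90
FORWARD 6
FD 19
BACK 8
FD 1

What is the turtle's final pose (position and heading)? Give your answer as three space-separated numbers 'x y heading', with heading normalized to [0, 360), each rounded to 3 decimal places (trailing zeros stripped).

Executing turtle program step by step:
Start: pos=(0,-3), heading=90, pen down
RT 90: heading 90 -> 0
FD 6: (0,-3) -> (6,-3) [heading=0, draw]
FD 19: (6,-3) -> (25,-3) [heading=0, draw]
BK 8: (25,-3) -> (17,-3) [heading=0, draw]
FD 1: (17,-3) -> (18,-3) [heading=0, draw]
Final: pos=(18,-3), heading=0, 4 segment(s) drawn

Answer: 18 -3 0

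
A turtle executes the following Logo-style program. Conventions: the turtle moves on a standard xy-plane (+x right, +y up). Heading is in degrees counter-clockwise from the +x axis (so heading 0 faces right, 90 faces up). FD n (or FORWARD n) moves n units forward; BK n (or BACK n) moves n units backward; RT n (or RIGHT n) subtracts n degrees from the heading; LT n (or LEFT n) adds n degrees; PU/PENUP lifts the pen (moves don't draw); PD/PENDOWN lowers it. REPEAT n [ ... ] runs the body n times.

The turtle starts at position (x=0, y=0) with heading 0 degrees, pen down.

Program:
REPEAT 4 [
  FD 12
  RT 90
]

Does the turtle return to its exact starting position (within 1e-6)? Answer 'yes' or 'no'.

Answer: yes

Derivation:
Executing turtle program step by step:
Start: pos=(0,0), heading=0, pen down
REPEAT 4 [
  -- iteration 1/4 --
  FD 12: (0,0) -> (12,0) [heading=0, draw]
  RT 90: heading 0 -> 270
  -- iteration 2/4 --
  FD 12: (12,0) -> (12,-12) [heading=270, draw]
  RT 90: heading 270 -> 180
  -- iteration 3/4 --
  FD 12: (12,-12) -> (0,-12) [heading=180, draw]
  RT 90: heading 180 -> 90
  -- iteration 4/4 --
  FD 12: (0,-12) -> (0,0) [heading=90, draw]
  RT 90: heading 90 -> 0
]
Final: pos=(0,0), heading=0, 4 segment(s) drawn

Start position: (0, 0)
Final position: (0, 0)
Distance = 0; < 1e-6 -> CLOSED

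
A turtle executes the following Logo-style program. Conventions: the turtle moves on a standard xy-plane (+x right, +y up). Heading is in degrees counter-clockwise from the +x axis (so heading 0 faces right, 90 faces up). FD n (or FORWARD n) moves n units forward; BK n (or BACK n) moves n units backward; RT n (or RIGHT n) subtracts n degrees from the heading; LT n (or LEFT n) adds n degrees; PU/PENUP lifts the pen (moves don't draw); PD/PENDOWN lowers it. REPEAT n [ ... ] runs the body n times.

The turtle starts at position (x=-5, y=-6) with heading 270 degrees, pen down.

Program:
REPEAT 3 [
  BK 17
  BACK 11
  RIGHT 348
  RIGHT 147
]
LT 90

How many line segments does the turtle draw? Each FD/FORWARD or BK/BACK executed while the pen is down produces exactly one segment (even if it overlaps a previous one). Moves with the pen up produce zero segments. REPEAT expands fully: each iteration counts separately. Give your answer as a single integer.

Executing turtle program step by step:
Start: pos=(-5,-6), heading=270, pen down
REPEAT 3 [
  -- iteration 1/3 --
  BK 17: (-5,-6) -> (-5,11) [heading=270, draw]
  BK 11: (-5,11) -> (-5,22) [heading=270, draw]
  RT 348: heading 270 -> 282
  RT 147: heading 282 -> 135
  -- iteration 2/3 --
  BK 17: (-5,22) -> (7.021,9.979) [heading=135, draw]
  BK 11: (7.021,9.979) -> (14.799,2.201) [heading=135, draw]
  RT 348: heading 135 -> 147
  RT 147: heading 147 -> 0
  -- iteration 3/3 --
  BK 17: (14.799,2.201) -> (-2.201,2.201) [heading=0, draw]
  BK 11: (-2.201,2.201) -> (-13.201,2.201) [heading=0, draw]
  RT 348: heading 0 -> 12
  RT 147: heading 12 -> 225
]
LT 90: heading 225 -> 315
Final: pos=(-13.201,2.201), heading=315, 6 segment(s) drawn
Segments drawn: 6

Answer: 6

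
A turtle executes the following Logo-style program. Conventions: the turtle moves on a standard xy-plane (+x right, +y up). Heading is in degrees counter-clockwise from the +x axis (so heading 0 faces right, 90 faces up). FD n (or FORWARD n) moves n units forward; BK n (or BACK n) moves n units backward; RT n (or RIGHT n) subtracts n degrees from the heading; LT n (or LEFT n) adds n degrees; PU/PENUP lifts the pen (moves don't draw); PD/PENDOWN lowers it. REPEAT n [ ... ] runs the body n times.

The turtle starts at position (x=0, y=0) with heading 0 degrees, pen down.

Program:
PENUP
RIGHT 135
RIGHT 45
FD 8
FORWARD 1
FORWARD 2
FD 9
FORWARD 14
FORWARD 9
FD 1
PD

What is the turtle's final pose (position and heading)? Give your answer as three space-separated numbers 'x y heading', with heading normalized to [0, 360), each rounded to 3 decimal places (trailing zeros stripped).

Answer: -44 0 180

Derivation:
Executing turtle program step by step:
Start: pos=(0,0), heading=0, pen down
PU: pen up
RT 135: heading 0 -> 225
RT 45: heading 225 -> 180
FD 8: (0,0) -> (-8,0) [heading=180, move]
FD 1: (-8,0) -> (-9,0) [heading=180, move]
FD 2: (-9,0) -> (-11,0) [heading=180, move]
FD 9: (-11,0) -> (-20,0) [heading=180, move]
FD 14: (-20,0) -> (-34,0) [heading=180, move]
FD 9: (-34,0) -> (-43,0) [heading=180, move]
FD 1: (-43,0) -> (-44,0) [heading=180, move]
PD: pen down
Final: pos=(-44,0), heading=180, 0 segment(s) drawn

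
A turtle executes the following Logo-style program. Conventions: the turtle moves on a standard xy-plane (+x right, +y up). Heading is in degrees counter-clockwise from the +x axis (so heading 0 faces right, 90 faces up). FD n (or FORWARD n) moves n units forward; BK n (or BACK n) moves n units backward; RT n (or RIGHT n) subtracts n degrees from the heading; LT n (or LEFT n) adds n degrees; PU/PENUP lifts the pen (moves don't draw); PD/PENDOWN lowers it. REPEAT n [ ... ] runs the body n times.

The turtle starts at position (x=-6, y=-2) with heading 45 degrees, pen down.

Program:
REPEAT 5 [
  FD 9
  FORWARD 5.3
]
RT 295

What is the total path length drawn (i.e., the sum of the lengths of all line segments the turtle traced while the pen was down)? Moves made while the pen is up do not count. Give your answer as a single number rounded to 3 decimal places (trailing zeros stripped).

Executing turtle program step by step:
Start: pos=(-6,-2), heading=45, pen down
REPEAT 5 [
  -- iteration 1/5 --
  FD 9: (-6,-2) -> (0.364,4.364) [heading=45, draw]
  FD 5.3: (0.364,4.364) -> (4.112,8.112) [heading=45, draw]
  -- iteration 2/5 --
  FD 9: (4.112,8.112) -> (10.476,14.476) [heading=45, draw]
  FD 5.3: (10.476,14.476) -> (14.223,18.223) [heading=45, draw]
  -- iteration 3/5 --
  FD 9: (14.223,18.223) -> (20.587,24.587) [heading=45, draw]
  FD 5.3: (20.587,24.587) -> (24.335,28.335) [heading=45, draw]
  -- iteration 4/5 --
  FD 9: (24.335,28.335) -> (30.699,34.699) [heading=45, draw]
  FD 5.3: (30.699,34.699) -> (34.447,38.447) [heading=45, draw]
  -- iteration 5/5 --
  FD 9: (34.447,38.447) -> (40.81,44.81) [heading=45, draw]
  FD 5.3: (40.81,44.81) -> (44.558,48.558) [heading=45, draw]
]
RT 295: heading 45 -> 110
Final: pos=(44.558,48.558), heading=110, 10 segment(s) drawn

Segment lengths:
  seg 1: (-6,-2) -> (0.364,4.364), length = 9
  seg 2: (0.364,4.364) -> (4.112,8.112), length = 5.3
  seg 3: (4.112,8.112) -> (10.476,14.476), length = 9
  seg 4: (10.476,14.476) -> (14.223,18.223), length = 5.3
  seg 5: (14.223,18.223) -> (20.587,24.587), length = 9
  seg 6: (20.587,24.587) -> (24.335,28.335), length = 5.3
  seg 7: (24.335,28.335) -> (30.699,34.699), length = 9
  seg 8: (30.699,34.699) -> (34.447,38.447), length = 5.3
  seg 9: (34.447,38.447) -> (40.81,44.81), length = 9
  seg 10: (40.81,44.81) -> (44.558,48.558), length = 5.3
Total = 71.5

Answer: 71.5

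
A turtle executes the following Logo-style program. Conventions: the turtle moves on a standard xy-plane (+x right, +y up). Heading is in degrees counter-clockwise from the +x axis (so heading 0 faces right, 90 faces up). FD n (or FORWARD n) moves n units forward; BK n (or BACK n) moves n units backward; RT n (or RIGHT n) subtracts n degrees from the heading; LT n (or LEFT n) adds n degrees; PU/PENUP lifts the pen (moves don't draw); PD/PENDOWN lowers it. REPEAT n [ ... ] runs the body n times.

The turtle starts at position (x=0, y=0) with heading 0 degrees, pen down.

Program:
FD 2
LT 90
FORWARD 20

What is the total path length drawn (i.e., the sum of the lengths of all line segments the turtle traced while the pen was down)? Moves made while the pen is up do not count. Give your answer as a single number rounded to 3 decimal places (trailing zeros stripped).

Executing turtle program step by step:
Start: pos=(0,0), heading=0, pen down
FD 2: (0,0) -> (2,0) [heading=0, draw]
LT 90: heading 0 -> 90
FD 20: (2,0) -> (2,20) [heading=90, draw]
Final: pos=(2,20), heading=90, 2 segment(s) drawn

Segment lengths:
  seg 1: (0,0) -> (2,0), length = 2
  seg 2: (2,0) -> (2,20), length = 20
Total = 22

Answer: 22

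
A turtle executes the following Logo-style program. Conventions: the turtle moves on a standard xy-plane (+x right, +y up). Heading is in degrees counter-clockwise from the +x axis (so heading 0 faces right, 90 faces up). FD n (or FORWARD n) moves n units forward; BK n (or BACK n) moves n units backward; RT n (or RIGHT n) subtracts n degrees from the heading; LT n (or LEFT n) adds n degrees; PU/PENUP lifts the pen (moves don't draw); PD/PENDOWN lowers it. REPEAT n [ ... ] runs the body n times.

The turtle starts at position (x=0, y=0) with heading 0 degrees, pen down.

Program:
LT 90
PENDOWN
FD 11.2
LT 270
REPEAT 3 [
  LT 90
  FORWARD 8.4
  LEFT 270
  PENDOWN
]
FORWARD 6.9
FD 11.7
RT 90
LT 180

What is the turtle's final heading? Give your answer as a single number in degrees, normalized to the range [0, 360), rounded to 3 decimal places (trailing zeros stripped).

Answer: 90

Derivation:
Executing turtle program step by step:
Start: pos=(0,0), heading=0, pen down
LT 90: heading 0 -> 90
PD: pen down
FD 11.2: (0,0) -> (0,11.2) [heading=90, draw]
LT 270: heading 90 -> 0
REPEAT 3 [
  -- iteration 1/3 --
  LT 90: heading 0 -> 90
  FD 8.4: (0,11.2) -> (0,19.6) [heading=90, draw]
  LT 270: heading 90 -> 0
  PD: pen down
  -- iteration 2/3 --
  LT 90: heading 0 -> 90
  FD 8.4: (0,19.6) -> (0,28) [heading=90, draw]
  LT 270: heading 90 -> 0
  PD: pen down
  -- iteration 3/3 --
  LT 90: heading 0 -> 90
  FD 8.4: (0,28) -> (0,36.4) [heading=90, draw]
  LT 270: heading 90 -> 0
  PD: pen down
]
FD 6.9: (0,36.4) -> (6.9,36.4) [heading=0, draw]
FD 11.7: (6.9,36.4) -> (18.6,36.4) [heading=0, draw]
RT 90: heading 0 -> 270
LT 180: heading 270 -> 90
Final: pos=(18.6,36.4), heading=90, 6 segment(s) drawn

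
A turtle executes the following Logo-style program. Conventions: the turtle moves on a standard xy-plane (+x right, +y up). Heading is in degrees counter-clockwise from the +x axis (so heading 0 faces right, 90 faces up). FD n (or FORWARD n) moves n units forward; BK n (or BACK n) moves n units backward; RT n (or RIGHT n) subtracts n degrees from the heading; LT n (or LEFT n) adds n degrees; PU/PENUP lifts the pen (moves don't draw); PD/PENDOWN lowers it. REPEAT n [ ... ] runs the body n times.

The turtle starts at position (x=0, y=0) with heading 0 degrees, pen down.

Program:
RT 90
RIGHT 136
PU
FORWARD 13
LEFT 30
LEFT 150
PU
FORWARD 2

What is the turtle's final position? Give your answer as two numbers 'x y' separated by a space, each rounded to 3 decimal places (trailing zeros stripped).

Answer: -7.641 7.913

Derivation:
Executing turtle program step by step:
Start: pos=(0,0), heading=0, pen down
RT 90: heading 0 -> 270
RT 136: heading 270 -> 134
PU: pen up
FD 13: (0,0) -> (-9.031,9.351) [heading=134, move]
LT 30: heading 134 -> 164
LT 150: heading 164 -> 314
PU: pen up
FD 2: (-9.031,9.351) -> (-7.641,7.913) [heading=314, move]
Final: pos=(-7.641,7.913), heading=314, 0 segment(s) drawn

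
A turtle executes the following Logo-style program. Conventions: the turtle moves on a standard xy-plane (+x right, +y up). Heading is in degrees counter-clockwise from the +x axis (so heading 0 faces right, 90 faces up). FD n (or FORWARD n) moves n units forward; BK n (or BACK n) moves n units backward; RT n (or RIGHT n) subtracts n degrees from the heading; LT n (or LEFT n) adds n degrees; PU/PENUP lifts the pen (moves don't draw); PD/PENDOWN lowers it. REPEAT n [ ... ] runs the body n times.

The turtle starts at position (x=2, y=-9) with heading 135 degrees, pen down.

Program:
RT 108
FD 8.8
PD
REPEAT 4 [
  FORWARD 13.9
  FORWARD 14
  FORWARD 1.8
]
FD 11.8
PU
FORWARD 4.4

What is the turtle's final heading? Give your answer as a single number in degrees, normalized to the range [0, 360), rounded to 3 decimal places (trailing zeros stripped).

Executing turtle program step by step:
Start: pos=(2,-9), heading=135, pen down
RT 108: heading 135 -> 27
FD 8.8: (2,-9) -> (9.841,-5.005) [heading=27, draw]
PD: pen down
REPEAT 4 [
  -- iteration 1/4 --
  FD 13.9: (9.841,-5.005) -> (22.226,1.306) [heading=27, draw]
  FD 14: (22.226,1.306) -> (34.7,7.661) [heading=27, draw]
  FD 1.8: (34.7,7.661) -> (36.304,8.479) [heading=27, draw]
  -- iteration 2/4 --
  FD 13.9: (36.304,8.479) -> (48.689,14.789) [heading=27, draw]
  FD 14: (48.689,14.789) -> (61.163,21.145) [heading=27, draw]
  FD 1.8: (61.163,21.145) -> (62.767,21.962) [heading=27, draw]
  -- iteration 3/4 --
  FD 13.9: (62.767,21.962) -> (75.152,28.273) [heading=27, draw]
  FD 14: (75.152,28.273) -> (87.626,34.628) [heading=27, draw]
  FD 1.8: (87.626,34.628) -> (89.23,35.446) [heading=27, draw]
  -- iteration 4/4 --
  FD 13.9: (89.23,35.446) -> (101.615,41.756) [heading=27, draw]
  FD 14: (101.615,41.756) -> (114.089,48.112) [heading=27, draw]
  FD 1.8: (114.089,48.112) -> (115.692,48.929) [heading=27, draw]
]
FD 11.8: (115.692,48.929) -> (126.206,54.286) [heading=27, draw]
PU: pen up
FD 4.4: (126.206,54.286) -> (130.127,56.284) [heading=27, move]
Final: pos=(130.127,56.284), heading=27, 14 segment(s) drawn

Answer: 27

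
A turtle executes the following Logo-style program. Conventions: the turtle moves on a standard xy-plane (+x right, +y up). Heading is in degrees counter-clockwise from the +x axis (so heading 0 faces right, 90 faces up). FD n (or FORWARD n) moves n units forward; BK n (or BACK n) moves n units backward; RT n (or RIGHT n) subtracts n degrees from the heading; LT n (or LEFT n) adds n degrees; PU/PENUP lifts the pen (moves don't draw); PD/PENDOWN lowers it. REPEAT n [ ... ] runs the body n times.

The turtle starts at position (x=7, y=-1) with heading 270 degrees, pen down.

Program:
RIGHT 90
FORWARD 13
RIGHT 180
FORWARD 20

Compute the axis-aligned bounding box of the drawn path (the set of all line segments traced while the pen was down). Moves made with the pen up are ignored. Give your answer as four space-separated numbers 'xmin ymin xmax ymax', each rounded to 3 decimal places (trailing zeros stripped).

Executing turtle program step by step:
Start: pos=(7,-1), heading=270, pen down
RT 90: heading 270 -> 180
FD 13: (7,-1) -> (-6,-1) [heading=180, draw]
RT 180: heading 180 -> 0
FD 20: (-6,-1) -> (14,-1) [heading=0, draw]
Final: pos=(14,-1), heading=0, 2 segment(s) drawn

Segment endpoints: x in {-6, 7, 14}, y in {-1, -1}
xmin=-6, ymin=-1, xmax=14, ymax=-1

Answer: -6 -1 14 -1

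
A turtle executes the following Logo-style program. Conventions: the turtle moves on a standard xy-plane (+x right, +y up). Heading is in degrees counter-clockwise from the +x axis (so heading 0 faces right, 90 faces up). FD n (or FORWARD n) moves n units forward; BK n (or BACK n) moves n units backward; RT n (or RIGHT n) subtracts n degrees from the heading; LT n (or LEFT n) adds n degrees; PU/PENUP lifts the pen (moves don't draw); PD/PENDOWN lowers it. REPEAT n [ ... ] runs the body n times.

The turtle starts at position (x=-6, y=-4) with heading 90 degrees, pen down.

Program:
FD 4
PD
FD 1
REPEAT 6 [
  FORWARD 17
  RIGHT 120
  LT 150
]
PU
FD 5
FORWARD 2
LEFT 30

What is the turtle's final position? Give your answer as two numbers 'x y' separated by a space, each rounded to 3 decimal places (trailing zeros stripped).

Answer: -69.445 11

Derivation:
Executing turtle program step by step:
Start: pos=(-6,-4), heading=90, pen down
FD 4: (-6,-4) -> (-6,0) [heading=90, draw]
PD: pen down
FD 1: (-6,0) -> (-6,1) [heading=90, draw]
REPEAT 6 [
  -- iteration 1/6 --
  FD 17: (-6,1) -> (-6,18) [heading=90, draw]
  RT 120: heading 90 -> 330
  LT 150: heading 330 -> 120
  -- iteration 2/6 --
  FD 17: (-6,18) -> (-14.5,32.722) [heading=120, draw]
  RT 120: heading 120 -> 0
  LT 150: heading 0 -> 150
  -- iteration 3/6 --
  FD 17: (-14.5,32.722) -> (-29.222,41.222) [heading=150, draw]
  RT 120: heading 150 -> 30
  LT 150: heading 30 -> 180
  -- iteration 4/6 --
  FD 17: (-29.222,41.222) -> (-46.222,41.222) [heading=180, draw]
  RT 120: heading 180 -> 60
  LT 150: heading 60 -> 210
  -- iteration 5/6 --
  FD 17: (-46.222,41.222) -> (-60.945,32.722) [heading=210, draw]
  RT 120: heading 210 -> 90
  LT 150: heading 90 -> 240
  -- iteration 6/6 --
  FD 17: (-60.945,32.722) -> (-69.445,18) [heading=240, draw]
  RT 120: heading 240 -> 120
  LT 150: heading 120 -> 270
]
PU: pen up
FD 5: (-69.445,18) -> (-69.445,13) [heading=270, move]
FD 2: (-69.445,13) -> (-69.445,11) [heading=270, move]
LT 30: heading 270 -> 300
Final: pos=(-69.445,11), heading=300, 8 segment(s) drawn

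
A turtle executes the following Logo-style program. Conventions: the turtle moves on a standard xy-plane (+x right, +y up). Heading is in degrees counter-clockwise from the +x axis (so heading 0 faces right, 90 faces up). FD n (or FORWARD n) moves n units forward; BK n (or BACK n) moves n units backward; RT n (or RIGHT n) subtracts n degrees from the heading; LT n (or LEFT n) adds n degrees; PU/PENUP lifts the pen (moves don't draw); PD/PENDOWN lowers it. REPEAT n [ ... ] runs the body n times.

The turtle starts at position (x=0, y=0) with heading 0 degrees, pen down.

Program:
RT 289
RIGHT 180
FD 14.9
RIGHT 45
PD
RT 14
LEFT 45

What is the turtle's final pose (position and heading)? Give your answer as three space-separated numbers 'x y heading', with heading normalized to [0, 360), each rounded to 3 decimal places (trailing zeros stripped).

Executing turtle program step by step:
Start: pos=(0,0), heading=0, pen down
RT 289: heading 0 -> 71
RT 180: heading 71 -> 251
FD 14.9: (0,0) -> (-4.851,-14.088) [heading=251, draw]
RT 45: heading 251 -> 206
PD: pen down
RT 14: heading 206 -> 192
LT 45: heading 192 -> 237
Final: pos=(-4.851,-14.088), heading=237, 1 segment(s) drawn

Answer: -4.851 -14.088 237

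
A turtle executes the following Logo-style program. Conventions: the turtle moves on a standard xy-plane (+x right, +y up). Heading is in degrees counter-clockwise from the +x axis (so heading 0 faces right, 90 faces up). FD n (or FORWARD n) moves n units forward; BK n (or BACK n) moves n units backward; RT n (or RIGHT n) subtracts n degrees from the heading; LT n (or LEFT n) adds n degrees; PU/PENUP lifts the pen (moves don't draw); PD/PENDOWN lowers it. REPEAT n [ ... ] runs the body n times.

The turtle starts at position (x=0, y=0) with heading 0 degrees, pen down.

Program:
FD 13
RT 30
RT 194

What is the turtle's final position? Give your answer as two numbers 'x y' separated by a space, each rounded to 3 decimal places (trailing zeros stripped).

Executing turtle program step by step:
Start: pos=(0,0), heading=0, pen down
FD 13: (0,0) -> (13,0) [heading=0, draw]
RT 30: heading 0 -> 330
RT 194: heading 330 -> 136
Final: pos=(13,0), heading=136, 1 segment(s) drawn

Answer: 13 0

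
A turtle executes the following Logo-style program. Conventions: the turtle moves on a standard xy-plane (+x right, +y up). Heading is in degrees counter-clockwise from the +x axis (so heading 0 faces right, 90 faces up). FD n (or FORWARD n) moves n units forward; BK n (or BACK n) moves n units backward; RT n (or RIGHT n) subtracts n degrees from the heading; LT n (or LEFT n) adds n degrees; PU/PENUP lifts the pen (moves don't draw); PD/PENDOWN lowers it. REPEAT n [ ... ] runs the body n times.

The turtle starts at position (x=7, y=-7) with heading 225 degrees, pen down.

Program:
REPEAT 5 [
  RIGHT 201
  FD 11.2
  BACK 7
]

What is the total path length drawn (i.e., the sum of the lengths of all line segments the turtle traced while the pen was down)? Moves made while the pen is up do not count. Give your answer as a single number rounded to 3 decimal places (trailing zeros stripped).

Answer: 91

Derivation:
Executing turtle program step by step:
Start: pos=(7,-7), heading=225, pen down
REPEAT 5 [
  -- iteration 1/5 --
  RT 201: heading 225 -> 24
  FD 11.2: (7,-7) -> (17.232,-2.445) [heading=24, draw]
  BK 7: (17.232,-2.445) -> (10.837,-5.292) [heading=24, draw]
  -- iteration 2/5 --
  RT 201: heading 24 -> 183
  FD 11.2: (10.837,-5.292) -> (-0.348,-5.878) [heading=183, draw]
  BK 7: (-0.348,-5.878) -> (6.643,-5.512) [heading=183, draw]
  -- iteration 3/5 --
  RT 201: heading 183 -> 342
  FD 11.2: (6.643,-5.512) -> (17.294,-8.973) [heading=342, draw]
  BK 7: (17.294,-8.973) -> (10.637,-6.809) [heading=342, draw]
  -- iteration 4/5 --
  RT 201: heading 342 -> 141
  FD 11.2: (10.637,-6.809) -> (1.933,0.239) [heading=141, draw]
  BK 7: (1.933,0.239) -> (7.373,-4.166) [heading=141, draw]
  -- iteration 5/5 --
  RT 201: heading 141 -> 300
  FD 11.2: (7.373,-4.166) -> (12.973,-13.866) [heading=300, draw]
  BK 7: (12.973,-13.866) -> (9.473,-7.804) [heading=300, draw]
]
Final: pos=(9.473,-7.804), heading=300, 10 segment(s) drawn

Segment lengths:
  seg 1: (7,-7) -> (17.232,-2.445), length = 11.2
  seg 2: (17.232,-2.445) -> (10.837,-5.292), length = 7
  seg 3: (10.837,-5.292) -> (-0.348,-5.878), length = 11.2
  seg 4: (-0.348,-5.878) -> (6.643,-5.512), length = 7
  seg 5: (6.643,-5.512) -> (17.294,-8.973), length = 11.2
  seg 6: (17.294,-8.973) -> (10.637,-6.809), length = 7
  seg 7: (10.637,-6.809) -> (1.933,0.239), length = 11.2
  seg 8: (1.933,0.239) -> (7.373,-4.166), length = 7
  seg 9: (7.373,-4.166) -> (12.973,-13.866), length = 11.2
  seg 10: (12.973,-13.866) -> (9.473,-7.804), length = 7
Total = 91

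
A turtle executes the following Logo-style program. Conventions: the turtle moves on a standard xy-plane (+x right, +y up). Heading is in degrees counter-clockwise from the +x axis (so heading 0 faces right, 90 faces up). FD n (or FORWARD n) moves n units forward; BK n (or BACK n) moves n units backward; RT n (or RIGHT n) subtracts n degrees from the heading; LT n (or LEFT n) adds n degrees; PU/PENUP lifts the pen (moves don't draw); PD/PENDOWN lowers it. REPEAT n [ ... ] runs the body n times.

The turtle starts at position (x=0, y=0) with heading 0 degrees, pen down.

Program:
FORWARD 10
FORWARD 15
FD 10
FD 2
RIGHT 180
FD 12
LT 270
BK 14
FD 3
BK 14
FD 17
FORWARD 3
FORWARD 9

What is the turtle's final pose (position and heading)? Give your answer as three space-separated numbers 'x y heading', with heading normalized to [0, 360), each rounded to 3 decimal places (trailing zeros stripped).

Answer: 25 4 90

Derivation:
Executing turtle program step by step:
Start: pos=(0,0), heading=0, pen down
FD 10: (0,0) -> (10,0) [heading=0, draw]
FD 15: (10,0) -> (25,0) [heading=0, draw]
FD 10: (25,0) -> (35,0) [heading=0, draw]
FD 2: (35,0) -> (37,0) [heading=0, draw]
RT 180: heading 0 -> 180
FD 12: (37,0) -> (25,0) [heading=180, draw]
LT 270: heading 180 -> 90
BK 14: (25,0) -> (25,-14) [heading=90, draw]
FD 3: (25,-14) -> (25,-11) [heading=90, draw]
BK 14: (25,-11) -> (25,-25) [heading=90, draw]
FD 17: (25,-25) -> (25,-8) [heading=90, draw]
FD 3: (25,-8) -> (25,-5) [heading=90, draw]
FD 9: (25,-5) -> (25,4) [heading=90, draw]
Final: pos=(25,4), heading=90, 11 segment(s) drawn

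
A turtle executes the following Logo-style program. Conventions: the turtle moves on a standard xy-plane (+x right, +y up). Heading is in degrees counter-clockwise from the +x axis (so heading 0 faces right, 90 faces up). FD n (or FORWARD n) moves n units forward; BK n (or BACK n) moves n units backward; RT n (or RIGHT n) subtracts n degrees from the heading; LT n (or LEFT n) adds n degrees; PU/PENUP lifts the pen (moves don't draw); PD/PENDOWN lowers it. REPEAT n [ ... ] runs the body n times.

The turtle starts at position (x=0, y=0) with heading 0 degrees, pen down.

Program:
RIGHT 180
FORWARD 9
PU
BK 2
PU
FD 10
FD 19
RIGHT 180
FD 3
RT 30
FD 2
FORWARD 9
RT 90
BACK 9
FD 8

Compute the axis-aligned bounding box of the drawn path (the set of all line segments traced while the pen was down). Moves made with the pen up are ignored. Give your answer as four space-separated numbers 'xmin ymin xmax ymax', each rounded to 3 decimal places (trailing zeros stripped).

Answer: -9 0 0 0

Derivation:
Executing turtle program step by step:
Start: pos=(0,0), heading=0, pen down
RT 180: heading 0 -> 180
FD 9: (0,0) -> (-9,0) [heading=180, draw]
PU: pen up
BK 2: (-9,0) -> (-7,0) [heading=180, move]
PU: pen up
FD 10: (-7,0) -> (-17,0) [heading=180, move]
FD 19: (-17,0) -> (-36,0) [heading=180, move]
RT 180: heading 180 -> 0
FD 3: (-36,0) -> (-33,0) [heading=0, move]
RT 30: heading 0 -> 330
FD 2: (-33,0) -> (-31.268,-1) [heading=330, move]
FD 9: (-31.268,-1) -> (-23.474,-5.5) [heading=330, move]
RT 90: heading 330 -> 240
BK 9: (-23.474,-5.5) -> (-18.974,2.294) [heading=240, move]
FD 8: (-18.974,2.294) -> (-22.974,-4.634) [heading=240, move]
Final: pos=(-22.974,-4.634), heading=240, 1 segment(s) drawn

Segment endpoints: x in {-9, 0}, y in {0, 0}
xmin=-9, ymin=0, xmax=0, ymax=0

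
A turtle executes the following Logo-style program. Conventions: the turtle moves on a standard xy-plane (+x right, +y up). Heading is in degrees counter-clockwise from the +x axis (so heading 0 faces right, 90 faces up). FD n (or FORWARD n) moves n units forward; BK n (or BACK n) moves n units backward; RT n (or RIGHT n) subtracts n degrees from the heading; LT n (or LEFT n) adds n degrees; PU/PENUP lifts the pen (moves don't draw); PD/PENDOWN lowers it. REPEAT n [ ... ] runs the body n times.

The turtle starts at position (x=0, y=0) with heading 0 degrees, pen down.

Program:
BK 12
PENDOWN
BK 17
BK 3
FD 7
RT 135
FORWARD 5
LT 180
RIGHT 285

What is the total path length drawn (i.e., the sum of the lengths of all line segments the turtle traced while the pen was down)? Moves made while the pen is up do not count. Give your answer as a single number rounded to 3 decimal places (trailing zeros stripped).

Executing turtle program step by step:
Start: pos=(0,0), heading=0, pen down
BK 12: (0,0) -> (-12,0) [heading=0, draw]
PD: pen down
BK 17: (-12,0) -> (-29,0) [heading=0, draw]
BK 3: (-29,0) -> (-32,0) [heading=0, draw]
FD 7: (-32,0) -> (-25,0) [heading=0, draw]
RT 135: heading 0 -> 225
FD 5: (-25,0) -> (-28.536,-3.536) [heading=225, draw]
LT 180: heading 225 -> 45
RT 285: heading 45 -> 120
Final: pos=(-28.536,-3.536), heading=120, 5 segment(s) drawn

Segment lengths:
  seg 1: (0,0) -> (-12,0), length = 12
  seg 2: (-12,0) -> (-29,0), length = 17
  seg 3: (-29,0) -> (-32,0), length = 3
  seg 4: (-32,0) -> (-25,0), length = 7
  seg 5: (-25,0) -> (-28.536,-3.536), length = 5
Total = 44

Answer: 44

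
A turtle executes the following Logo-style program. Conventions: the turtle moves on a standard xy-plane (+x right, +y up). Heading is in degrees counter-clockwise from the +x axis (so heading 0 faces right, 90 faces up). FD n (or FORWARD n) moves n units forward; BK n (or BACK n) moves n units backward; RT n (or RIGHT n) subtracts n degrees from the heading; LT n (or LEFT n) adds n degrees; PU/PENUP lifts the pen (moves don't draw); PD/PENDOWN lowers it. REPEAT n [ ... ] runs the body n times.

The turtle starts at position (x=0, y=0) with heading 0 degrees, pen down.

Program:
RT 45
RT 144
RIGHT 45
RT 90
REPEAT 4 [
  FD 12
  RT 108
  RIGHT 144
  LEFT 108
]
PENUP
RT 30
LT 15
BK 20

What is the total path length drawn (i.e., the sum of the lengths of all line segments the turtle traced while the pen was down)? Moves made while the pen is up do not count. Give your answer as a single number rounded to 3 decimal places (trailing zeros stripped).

Answer: 48

Derivation:
Executing turtle program step by step:
Start: pos=(0,0), heading=0, pen down
RT 45: heading 0 -> 315
RT 144: heading 315 -> 171
RT 45: heading 171 -> 126
RT 90: heading 126 -> 36
REPEAT 4 [
  -- iteration 1/4 --
  FD 12: (0,0) -> (9.708,7.053) [heading=36, draw]
  RT 108: heading 36 -> 288
  RT 144: heading 288 -> 144
  LT 108: heading 144 -> 252
  -- iteration 2/4 --
  FD 12: (9.708,7.053) -> (6,-4.359) [heading=252, draw]
  RT 108: heading 252 -> 144
  RT 144: heading 144 -> 0
  LT 108: heading 0 -> 108
  -- iteration 3/4 --
  FD 12: (6,-4.359) -> (2.292,7.053) [heading=108, draw]
  RT 108: heading 108 -> 0
  RT 144: heading 0 -> 216
  LT 108: heading 216 -> 324
  -- iteration 4/4 --
  FD 12: (2.292,7.053) -> (12,0) [heading=324, draw]
  RT 108: heading 324 -> 216
  RT 144: heading 216 -> 72
  LT 108: heading 72 -> 180
]
PU: pen up
RT 30: heading 180 -> 150
LT 15: heading 150 -> 165
BK 20: (12,0) -> (31.319,-5.176) [heading=165, move]
Final: pos=(31.319,-5.176), heading=165, 4 segment(s) drawn

Segment lengths:
  seg 1: (0,0) -> (9.708,7.053), length = 12
  seg 2: (9.708,7.053) -> (6,-4.359), length = 12
  seg 3: (6,-4.359) -> (2.292,7.053), length = 12
  seg 4: (2.292,7.053) -> (12,0), length = 12
Total = 48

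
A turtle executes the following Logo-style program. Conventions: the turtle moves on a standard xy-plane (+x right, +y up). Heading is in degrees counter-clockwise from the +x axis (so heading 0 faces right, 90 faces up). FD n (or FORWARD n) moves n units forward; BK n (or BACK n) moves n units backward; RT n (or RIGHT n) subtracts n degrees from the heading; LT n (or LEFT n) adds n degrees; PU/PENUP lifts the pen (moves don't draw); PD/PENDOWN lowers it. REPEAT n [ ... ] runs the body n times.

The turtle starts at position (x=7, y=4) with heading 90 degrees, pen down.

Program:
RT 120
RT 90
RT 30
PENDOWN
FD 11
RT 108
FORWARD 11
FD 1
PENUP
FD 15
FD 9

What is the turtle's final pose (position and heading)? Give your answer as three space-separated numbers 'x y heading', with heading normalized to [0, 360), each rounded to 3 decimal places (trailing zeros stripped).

Answer: -10.011 33.713 102

Derivation:
Executing turtle program step by step:
Start: pos=(7,4), heading=90, pen down
RT 120: heading 90 -> 330
RT 90: heading 330 -> 240
RT 30: heading 240 -> 210
PD: pen down
FD 11: (7,4) -> (-2.526,-1.5) [heading=210, draw]
RT 108: heading 210 -> 102
FD 11: (-2.526,-1.5) -> (-4.813,9.26) [heading=102, draw]
FD 1: (-4.813,9.26) -> (-5.021,10.238) [heading=102, draw]
PU: pen up
FD 15: (-5.021,10.238) -> (-8.14,24.91) [heading=102, move]
FD 9: (-8.14,24.91) -> (-10.011,33.713) [heading=102, move]
Final: pos=(-10.011,33.713), heading=102, 3 segment(s) drawn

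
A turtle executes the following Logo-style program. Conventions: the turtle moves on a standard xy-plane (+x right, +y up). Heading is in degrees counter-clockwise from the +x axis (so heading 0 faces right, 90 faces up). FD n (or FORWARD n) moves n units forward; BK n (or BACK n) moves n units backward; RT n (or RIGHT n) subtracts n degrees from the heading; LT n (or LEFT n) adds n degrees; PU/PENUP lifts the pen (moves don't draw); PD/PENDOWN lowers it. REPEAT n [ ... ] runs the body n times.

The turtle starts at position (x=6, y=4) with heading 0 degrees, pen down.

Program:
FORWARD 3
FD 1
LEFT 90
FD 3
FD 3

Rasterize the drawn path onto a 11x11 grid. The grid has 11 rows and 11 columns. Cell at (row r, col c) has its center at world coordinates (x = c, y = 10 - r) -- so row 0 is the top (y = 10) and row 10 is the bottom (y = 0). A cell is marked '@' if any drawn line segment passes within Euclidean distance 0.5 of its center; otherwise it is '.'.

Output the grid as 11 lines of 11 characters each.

Answer: ..........@
..........@
..........@
..........@
..........@
..........@
......@@@@@
...........
...........
...........
...........

Derivation:
Segment 0: (6,4) -> (9,4)
Segment 1: (9,4) -> (10,4)
Segment 2: (10,4) -> (10,7)
Segment 3: (10,7) -> (10,10)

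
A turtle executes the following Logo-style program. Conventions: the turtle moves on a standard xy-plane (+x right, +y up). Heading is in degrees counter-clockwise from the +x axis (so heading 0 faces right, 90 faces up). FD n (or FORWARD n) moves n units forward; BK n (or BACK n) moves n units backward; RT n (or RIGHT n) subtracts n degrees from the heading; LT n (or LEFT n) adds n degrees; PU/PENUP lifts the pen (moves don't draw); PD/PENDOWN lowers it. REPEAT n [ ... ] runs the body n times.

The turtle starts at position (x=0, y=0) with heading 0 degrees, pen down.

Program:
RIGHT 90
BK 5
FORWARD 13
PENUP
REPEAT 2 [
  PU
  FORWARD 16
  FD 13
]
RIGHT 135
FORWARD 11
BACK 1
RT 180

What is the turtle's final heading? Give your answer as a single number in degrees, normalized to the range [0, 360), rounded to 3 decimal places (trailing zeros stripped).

Executing turtle program step by step:
Start: pos=(0,0), heading=0, pen down
RT 90: heading 0 -> 270
BK 5: (0,0) -> (0,5) [heading=270, draw]
FD 13: (0,5) -> (0,-8) [heading=270, draw]
PU: pen up
REPEAT 2 [
  -- iteration 1/2 --
  PU: pen up
  FD 16: (0,-8) -> (0,-24) [heading=270, move]
  FD 13: (0,-24) -> (0,-37) [heading=270, move]
  -- iteration 2/2 --
  PU: pen up
  FD 16: (0,-37) -> (0,-53) [heading=270, move]
  FD 13: (0,-53) -> (0,-66) [heading=270, move]
]
RT 135: heading 270 -> 135
FD 11: (0,-66) -> (-7.778,-58.222) [heading=135, move]
BK 1: (-7.778,-58.222) -> (-7.071,-58.929) [heading=135, move]
RT 180: heading 135 -> 315
Final: pos=(-7.071,-58.929), heading=315, 2 segment(s) drawn

Answer: 315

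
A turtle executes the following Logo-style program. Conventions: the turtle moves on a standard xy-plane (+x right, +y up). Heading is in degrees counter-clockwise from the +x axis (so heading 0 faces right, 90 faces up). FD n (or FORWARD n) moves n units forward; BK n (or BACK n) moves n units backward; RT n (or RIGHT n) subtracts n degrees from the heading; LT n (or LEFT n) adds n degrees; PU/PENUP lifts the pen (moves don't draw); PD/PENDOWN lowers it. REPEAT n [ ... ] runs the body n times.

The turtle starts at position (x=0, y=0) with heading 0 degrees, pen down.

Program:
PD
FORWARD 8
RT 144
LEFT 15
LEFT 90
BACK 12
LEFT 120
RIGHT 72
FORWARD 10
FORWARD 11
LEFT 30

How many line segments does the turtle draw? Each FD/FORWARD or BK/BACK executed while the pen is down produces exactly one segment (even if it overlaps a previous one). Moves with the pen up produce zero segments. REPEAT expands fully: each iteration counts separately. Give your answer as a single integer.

Answer: 4

Derivation:
Executing turtle program step by step:
Start: pos=(0,0), heading=0, pen down
PD: pen down
FD 8: (0,0) -> (8,0) [heading=0, draw]
RT 144: heading 0 -> 216
LT 15: heading 216 -> 231
LT 90: heading 231 -> 321
BK 12: (8,0) -> (-1.326,7.552) [heading=321, draw]
LT 120: heading 321 -> 81
RT 72: heading 81 -> 9
FD 10: (-1.326,7.552) -> (8.551,9.116) [heading=9, draw]
FD 11: (8.551,9.116) -> (19.416,10.837) [heading=9, draw]
LT 30: heading 9 -> 39
Final: pos=(19.416,10.837), heading=39, 4 segment(s) drawn
Segments drawn: 4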